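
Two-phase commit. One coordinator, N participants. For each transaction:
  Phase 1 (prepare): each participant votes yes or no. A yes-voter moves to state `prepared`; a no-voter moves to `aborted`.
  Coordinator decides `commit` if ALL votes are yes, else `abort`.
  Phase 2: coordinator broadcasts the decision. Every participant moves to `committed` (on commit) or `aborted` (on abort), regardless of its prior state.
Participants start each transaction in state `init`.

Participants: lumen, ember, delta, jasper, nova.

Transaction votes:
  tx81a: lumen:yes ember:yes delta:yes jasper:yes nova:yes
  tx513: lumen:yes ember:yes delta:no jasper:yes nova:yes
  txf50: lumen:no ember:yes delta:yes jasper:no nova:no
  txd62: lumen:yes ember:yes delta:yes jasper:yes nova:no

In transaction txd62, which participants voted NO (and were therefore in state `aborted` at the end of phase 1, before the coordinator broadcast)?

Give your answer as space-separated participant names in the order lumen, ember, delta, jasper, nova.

Answer: nova

Derivation:
Txn txd62 phase 1: lumen yes -> prepared; ember yes -> prepared; delta yes -> prepared; jasper yes -> prepared; nova no -> aborted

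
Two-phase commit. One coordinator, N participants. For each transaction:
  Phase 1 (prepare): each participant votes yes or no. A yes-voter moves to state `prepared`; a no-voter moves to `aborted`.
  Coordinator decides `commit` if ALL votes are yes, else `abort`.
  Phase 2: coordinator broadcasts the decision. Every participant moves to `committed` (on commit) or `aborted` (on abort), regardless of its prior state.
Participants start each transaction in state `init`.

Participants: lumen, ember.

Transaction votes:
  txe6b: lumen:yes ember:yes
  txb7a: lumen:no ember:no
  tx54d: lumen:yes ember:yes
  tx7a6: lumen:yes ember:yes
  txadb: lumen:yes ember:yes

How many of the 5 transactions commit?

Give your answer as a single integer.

Answer: 4

Derivation:
txe6b: all yes -> commit (commits=1)
txb7a: no from lumen, ember -> abort (commits=1)
tx54d: all yes -> commit (commits=2)
tx7a6: all yes -> commit (commits=3)
txadb: all yes -> commit (commits=4)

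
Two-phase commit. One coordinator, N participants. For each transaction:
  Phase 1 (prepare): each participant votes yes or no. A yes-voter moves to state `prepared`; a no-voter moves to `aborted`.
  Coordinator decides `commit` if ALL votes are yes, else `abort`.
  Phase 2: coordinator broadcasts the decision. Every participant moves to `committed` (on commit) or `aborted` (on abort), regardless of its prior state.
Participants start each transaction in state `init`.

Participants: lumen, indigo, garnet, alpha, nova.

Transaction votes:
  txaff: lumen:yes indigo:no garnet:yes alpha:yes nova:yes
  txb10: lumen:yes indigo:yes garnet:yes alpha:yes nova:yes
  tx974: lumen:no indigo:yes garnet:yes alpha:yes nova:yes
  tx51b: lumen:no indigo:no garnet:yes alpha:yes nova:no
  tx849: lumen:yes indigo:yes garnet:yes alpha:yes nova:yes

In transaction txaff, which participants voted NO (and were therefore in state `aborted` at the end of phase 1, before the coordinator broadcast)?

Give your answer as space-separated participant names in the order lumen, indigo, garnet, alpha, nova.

Answer: indigo

Derivation:
Txn txaff phase 1: lumen yes -> prepared; indigo no -> aborted; garnet yes -> prepared; alpha yes -> prepared; nova yes -> prepared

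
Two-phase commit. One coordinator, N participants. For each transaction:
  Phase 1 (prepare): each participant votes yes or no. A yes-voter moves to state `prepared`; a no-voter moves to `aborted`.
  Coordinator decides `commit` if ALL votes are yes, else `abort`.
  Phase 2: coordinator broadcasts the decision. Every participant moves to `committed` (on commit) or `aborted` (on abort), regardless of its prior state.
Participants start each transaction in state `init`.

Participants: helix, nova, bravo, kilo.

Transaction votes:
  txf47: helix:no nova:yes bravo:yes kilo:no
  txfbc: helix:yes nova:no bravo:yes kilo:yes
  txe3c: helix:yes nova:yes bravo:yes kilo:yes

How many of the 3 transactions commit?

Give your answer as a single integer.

txf47: no from helix, kilo -> abort (commits=0)
txfbc: no from nova -> abort (commits=0)
txe3c: all yes -> commit (commits=1)

Answer: 1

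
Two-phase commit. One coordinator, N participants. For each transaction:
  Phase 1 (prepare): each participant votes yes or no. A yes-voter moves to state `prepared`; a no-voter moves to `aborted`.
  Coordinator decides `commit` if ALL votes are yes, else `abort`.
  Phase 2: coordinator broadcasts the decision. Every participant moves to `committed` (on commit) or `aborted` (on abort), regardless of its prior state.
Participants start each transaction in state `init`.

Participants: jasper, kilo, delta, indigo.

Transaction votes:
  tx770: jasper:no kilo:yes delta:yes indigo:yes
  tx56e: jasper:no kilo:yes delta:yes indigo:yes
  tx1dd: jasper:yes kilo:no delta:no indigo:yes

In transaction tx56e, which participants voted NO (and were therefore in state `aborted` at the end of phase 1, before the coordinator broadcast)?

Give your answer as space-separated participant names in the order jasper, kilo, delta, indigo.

Txn tx56e phase 1: jasper no -> aborted; kilo yes -> prepared; delta yes -> prepared; indigo yes -> prepared

Answer: jasper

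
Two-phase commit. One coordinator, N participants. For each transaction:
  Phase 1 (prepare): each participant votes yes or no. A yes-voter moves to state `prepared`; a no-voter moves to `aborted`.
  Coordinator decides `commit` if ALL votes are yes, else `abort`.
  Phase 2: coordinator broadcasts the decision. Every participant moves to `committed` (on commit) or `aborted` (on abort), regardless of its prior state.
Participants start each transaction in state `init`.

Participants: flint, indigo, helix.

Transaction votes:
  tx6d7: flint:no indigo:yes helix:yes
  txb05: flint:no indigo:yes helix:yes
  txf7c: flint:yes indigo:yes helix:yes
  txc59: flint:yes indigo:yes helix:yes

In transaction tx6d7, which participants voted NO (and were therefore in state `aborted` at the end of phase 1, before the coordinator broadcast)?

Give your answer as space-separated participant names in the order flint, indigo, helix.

Txn tx6d7 phase 1: flint no -> aborted; indigo yes -> prepared; helix yes -> prepared

Answer: flint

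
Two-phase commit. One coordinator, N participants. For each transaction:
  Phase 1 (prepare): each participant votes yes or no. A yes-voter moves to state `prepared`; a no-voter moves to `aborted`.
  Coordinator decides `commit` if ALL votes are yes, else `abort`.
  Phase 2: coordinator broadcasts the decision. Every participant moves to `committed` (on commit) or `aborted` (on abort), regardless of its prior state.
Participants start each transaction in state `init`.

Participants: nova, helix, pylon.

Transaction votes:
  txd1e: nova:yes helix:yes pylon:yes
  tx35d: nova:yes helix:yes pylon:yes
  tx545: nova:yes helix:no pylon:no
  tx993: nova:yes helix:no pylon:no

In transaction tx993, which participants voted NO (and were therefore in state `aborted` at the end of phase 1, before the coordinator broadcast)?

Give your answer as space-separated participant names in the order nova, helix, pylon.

Txn tx993 phase 1: nova yes -> prepared; helix no -> aborted; pylon no -> aborted

Answer: helix pylon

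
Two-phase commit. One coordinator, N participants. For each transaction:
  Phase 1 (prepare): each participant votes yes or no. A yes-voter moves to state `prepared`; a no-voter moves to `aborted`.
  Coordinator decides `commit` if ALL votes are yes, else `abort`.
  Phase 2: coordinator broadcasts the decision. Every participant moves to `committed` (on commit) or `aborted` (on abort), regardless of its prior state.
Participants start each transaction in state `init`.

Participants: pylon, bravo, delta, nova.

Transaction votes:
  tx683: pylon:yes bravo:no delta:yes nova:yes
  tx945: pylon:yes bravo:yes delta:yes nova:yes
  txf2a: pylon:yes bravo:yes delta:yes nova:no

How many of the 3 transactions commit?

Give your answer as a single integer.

tx683: no from bravo -> abort (commits=0)
tx945: all yes -> commit (commits=1)
txf2a: no from nova -> abort (commits=1)

Answer: 1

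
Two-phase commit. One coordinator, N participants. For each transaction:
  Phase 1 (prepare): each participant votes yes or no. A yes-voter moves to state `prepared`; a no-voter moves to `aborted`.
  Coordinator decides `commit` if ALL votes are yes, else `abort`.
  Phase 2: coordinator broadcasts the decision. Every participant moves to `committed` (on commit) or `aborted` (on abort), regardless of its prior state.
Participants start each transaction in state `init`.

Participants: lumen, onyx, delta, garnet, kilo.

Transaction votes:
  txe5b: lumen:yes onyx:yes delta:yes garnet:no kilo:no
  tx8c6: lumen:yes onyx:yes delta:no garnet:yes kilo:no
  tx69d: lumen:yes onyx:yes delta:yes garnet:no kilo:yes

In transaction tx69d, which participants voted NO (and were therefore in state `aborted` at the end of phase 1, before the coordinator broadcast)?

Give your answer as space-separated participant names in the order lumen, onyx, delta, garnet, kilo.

Answer: garnet

Derivation:
Txn tx69d phase 1: lumen yes -> prepared; onyx yes -> prepared; delta yes -> prepared; garnet no -> aborted; kilo yes -> prepared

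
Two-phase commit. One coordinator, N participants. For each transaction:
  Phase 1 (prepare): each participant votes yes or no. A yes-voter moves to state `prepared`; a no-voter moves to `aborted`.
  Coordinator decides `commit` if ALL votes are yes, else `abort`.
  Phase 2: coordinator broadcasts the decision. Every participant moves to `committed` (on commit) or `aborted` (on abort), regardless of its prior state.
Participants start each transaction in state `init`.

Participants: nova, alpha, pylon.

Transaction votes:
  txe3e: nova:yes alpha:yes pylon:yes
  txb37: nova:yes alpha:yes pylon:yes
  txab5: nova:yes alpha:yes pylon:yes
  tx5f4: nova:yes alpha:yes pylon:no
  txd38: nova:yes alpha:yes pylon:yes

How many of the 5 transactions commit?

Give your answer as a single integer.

Answer: 4

Derivation:
txe3e: all yes -> commit (commits=1)
txb37: all yes -> commit (commits=2)
txab5: all yes -> commit (commits=3)
tx5f4: no from pylon -> abort (commits=3)
txd38: all yes -> commit (commits=4)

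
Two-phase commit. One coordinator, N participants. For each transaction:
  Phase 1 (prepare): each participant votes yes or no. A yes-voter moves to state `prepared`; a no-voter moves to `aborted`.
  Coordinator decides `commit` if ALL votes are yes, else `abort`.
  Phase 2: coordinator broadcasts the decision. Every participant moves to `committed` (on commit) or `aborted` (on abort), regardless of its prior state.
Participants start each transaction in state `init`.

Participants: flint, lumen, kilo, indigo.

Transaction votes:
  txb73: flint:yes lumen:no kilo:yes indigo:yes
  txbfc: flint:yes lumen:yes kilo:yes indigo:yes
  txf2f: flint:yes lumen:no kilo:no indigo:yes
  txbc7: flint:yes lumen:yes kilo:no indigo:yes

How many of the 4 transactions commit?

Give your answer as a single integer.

Answer: 1

Derivation:
txb73: no from lumen -> abort (commits=0)
txbfc: all yes -> commit (commits=1)
txf2f: no from lumen, kilo -> abort (commits=1)
txbc7: no from kilo -> abort (commits=1)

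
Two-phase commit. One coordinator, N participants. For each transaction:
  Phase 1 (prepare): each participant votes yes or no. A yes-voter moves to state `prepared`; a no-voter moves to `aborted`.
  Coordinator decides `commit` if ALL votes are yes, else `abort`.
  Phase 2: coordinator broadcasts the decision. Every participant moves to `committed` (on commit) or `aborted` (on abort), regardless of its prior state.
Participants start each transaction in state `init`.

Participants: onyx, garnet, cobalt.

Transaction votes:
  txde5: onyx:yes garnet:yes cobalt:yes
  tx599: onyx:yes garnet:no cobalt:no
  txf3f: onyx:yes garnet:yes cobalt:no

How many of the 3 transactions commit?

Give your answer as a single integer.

Answer: 1

Derivation:
txde5: all yes -> commit (commits=1)
tx599: no from garnet, cobalt -> abort (commits=1)
txf3f: no from cobalt -> abort (commits=1)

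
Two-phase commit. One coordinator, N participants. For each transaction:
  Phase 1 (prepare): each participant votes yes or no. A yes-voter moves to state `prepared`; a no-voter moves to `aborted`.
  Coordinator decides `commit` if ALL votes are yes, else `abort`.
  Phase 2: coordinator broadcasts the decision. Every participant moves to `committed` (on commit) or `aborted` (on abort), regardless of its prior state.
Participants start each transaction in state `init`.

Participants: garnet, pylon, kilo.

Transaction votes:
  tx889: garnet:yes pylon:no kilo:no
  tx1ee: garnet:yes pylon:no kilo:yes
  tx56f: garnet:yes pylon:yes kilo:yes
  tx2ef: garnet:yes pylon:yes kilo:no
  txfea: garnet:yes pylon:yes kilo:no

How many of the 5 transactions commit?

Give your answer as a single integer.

tx889: no from pylon, kilo -> abort (commits=0)
tx1ee: no from pylon -> abort (commits=0)
tx56f: all yes -> commit (commits=1)
tx2ef: no from kilo -> abort (commits=1)
txfea: no from kilo -> abort (commits=1)

Answer: 1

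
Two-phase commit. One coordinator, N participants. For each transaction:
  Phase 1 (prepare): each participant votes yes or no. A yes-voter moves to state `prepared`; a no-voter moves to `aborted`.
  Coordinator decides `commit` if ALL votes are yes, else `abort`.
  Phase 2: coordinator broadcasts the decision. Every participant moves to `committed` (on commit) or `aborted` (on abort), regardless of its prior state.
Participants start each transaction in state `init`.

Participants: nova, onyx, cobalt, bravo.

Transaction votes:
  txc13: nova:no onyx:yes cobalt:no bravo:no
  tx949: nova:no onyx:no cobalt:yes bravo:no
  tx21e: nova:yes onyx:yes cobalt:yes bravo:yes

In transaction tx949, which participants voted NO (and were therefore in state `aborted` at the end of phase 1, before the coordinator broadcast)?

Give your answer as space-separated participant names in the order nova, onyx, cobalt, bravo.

Txn tx949 phase 1: nova no -> aborted; onyx no -> aborted; cobalt yes -> prepared; bravo no -> aborted

Answer: nova onyx bravo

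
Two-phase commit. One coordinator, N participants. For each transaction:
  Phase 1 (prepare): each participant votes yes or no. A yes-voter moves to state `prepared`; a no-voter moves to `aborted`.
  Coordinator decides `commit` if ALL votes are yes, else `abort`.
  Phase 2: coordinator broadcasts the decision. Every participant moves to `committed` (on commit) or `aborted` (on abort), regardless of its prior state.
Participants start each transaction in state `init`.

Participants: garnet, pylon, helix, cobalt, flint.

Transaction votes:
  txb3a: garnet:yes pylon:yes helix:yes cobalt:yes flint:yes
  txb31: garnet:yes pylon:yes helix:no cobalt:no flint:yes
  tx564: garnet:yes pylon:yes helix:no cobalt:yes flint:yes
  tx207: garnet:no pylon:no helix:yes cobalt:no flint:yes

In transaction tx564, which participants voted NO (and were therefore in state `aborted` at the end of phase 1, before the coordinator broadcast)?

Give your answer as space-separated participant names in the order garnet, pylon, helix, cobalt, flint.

Txn tx564 phase 1: garnet yes -> prepared; pylon yes -> prepared; helix no -> aborted; cobalt yes -> prepared; flint yes -> prepared

Answer: helix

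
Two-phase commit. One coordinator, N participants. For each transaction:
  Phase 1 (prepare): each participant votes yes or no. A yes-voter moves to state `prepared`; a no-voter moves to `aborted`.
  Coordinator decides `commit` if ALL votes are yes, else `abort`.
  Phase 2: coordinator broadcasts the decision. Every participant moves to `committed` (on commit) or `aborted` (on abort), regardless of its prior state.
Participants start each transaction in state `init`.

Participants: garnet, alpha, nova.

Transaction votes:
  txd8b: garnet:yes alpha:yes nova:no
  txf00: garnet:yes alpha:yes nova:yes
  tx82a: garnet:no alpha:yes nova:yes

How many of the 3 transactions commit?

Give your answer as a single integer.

Answer: 1

Derivation:
txd8b: no from nova -> abort (commits=0)
txf00: all yes -> commit (commits=1)
tx82a: no from garnet -> abort (commits=1)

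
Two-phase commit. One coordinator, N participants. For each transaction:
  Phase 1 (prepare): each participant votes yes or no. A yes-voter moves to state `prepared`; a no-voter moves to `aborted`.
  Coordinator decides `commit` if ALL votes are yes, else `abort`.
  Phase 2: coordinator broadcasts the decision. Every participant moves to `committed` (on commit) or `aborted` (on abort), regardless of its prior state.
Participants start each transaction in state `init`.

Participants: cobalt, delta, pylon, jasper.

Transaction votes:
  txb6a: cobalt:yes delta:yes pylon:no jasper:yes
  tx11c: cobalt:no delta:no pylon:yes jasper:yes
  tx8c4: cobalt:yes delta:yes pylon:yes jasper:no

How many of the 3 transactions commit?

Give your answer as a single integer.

txb6a: no from pylon -> abort (commits=0)
tx11c: no from cobalt, delta -> abort (commits=0)
tx8c4: no from jasper -> abort (commits=0)

Answer: 0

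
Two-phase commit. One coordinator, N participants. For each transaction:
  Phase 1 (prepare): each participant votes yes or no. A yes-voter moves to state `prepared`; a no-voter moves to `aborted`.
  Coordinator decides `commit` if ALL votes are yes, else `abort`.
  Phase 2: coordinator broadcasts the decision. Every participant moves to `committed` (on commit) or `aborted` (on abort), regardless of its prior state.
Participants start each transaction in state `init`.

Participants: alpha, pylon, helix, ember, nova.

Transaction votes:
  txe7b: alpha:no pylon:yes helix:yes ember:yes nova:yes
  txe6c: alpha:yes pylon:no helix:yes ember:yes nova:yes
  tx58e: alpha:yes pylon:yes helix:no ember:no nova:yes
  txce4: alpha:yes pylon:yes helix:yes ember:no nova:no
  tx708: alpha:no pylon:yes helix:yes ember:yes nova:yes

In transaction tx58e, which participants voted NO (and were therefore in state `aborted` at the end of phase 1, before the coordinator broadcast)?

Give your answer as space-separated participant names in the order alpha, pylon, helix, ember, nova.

Answer: helix ember

Derivation:
Txn tx58e phase 1: alpha yes -> prepared; pylon yes -> prepared; helix no -> aborted; ember no -> aborted; nova yes -> prepared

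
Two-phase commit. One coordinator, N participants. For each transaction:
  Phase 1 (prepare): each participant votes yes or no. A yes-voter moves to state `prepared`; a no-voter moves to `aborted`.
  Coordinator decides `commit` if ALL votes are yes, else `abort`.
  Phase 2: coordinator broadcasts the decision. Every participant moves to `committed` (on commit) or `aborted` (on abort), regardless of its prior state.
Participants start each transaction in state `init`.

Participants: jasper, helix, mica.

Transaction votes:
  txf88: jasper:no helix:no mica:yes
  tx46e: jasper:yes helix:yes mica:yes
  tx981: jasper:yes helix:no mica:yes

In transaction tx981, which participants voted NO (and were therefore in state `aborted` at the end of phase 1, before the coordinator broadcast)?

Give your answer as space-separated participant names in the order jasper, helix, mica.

Answer: helix

Derivation:
Txn tx981 phase 1: jasper yes -> prepared; helix no -> aborted; mica yes -> prepared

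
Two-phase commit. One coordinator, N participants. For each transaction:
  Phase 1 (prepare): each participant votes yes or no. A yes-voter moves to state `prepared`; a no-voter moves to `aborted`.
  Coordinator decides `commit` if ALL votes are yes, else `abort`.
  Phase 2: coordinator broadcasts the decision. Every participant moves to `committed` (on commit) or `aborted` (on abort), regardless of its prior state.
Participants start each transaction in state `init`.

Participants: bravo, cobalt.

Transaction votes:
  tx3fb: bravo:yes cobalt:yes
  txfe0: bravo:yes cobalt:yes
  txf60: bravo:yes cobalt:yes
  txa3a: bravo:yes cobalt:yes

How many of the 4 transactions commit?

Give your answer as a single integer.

tx3fb: all yes -> commit (commits=1)
txfe0: all yes -> commit (commits=2)
txf60: all yes -> commit (commits=3)
txa3a: all yes -> commit (commits=4)

Answer: 4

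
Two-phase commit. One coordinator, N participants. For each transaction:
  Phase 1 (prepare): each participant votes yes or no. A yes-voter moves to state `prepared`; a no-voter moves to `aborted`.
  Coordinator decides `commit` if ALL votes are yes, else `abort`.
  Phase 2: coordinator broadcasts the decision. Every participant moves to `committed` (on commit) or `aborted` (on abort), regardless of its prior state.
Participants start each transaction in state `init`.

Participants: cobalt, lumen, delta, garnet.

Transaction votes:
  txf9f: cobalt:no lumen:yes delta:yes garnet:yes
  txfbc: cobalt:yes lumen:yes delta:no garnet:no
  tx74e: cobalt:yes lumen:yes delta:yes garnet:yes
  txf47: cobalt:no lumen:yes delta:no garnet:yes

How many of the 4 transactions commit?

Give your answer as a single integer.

txf9f: no from cobalt -> abort (commits=0)
txfbc: no from delta, garnet -> abort (commits=0)
tx74e: all yes -> commit (commits=1)
txf47: no from cobalt, delta -> abort (commits=1)

Answer: 1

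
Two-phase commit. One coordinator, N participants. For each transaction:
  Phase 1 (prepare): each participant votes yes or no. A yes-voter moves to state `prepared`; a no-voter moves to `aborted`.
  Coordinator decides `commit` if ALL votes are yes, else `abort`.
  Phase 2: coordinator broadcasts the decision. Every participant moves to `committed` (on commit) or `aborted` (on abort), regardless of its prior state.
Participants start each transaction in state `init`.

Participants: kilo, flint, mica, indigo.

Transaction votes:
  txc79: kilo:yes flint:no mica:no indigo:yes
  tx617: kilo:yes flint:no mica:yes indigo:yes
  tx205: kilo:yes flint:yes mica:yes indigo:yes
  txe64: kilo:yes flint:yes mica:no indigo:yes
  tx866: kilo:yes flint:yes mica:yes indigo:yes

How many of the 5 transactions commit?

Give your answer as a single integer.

txc79: no from flint, mica -> abort (commits=0)
tx617: no from flint -> abort (commits=0)
tx205: all yes -> commit (commits=1)
txe64: no from mica -> abort (commits=1)
tx866: all yes -> commit (commits=2)

Answer: 2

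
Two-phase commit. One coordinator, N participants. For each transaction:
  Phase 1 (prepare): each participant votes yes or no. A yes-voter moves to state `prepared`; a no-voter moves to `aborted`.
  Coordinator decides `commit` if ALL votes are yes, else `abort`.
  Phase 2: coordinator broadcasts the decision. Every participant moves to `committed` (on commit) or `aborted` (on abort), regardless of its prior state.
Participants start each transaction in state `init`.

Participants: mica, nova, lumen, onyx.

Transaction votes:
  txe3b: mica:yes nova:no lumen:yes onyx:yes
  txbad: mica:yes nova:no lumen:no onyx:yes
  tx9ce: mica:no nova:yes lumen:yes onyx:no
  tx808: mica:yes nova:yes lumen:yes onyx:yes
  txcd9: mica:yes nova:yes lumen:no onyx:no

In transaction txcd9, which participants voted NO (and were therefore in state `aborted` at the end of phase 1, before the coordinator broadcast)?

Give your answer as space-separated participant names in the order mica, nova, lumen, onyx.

Txn txcd9 phase 1: mica yes -> prepared; nova yes -> prepared; lumen no -> aborted; onyx no -> aborted

Answer: lumen onyx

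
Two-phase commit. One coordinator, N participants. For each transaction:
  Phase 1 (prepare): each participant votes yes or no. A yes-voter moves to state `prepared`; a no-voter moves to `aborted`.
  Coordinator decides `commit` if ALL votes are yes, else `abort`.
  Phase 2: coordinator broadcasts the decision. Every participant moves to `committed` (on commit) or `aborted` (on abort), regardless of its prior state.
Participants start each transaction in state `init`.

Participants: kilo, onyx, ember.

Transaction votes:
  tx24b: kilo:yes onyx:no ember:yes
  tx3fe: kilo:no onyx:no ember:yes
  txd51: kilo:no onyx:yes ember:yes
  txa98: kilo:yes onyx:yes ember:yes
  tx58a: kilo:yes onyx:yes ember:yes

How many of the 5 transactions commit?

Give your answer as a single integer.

Answer: 2

Derivation:
tx24b: no from onyx -> abort (commits=0)
tx3fe: no from kilo, onyx -> abort (commits=0)
txd51: no from kilo -> abort (commits=0)
txa98: all yes -> commit (commits=1)
tx58a: all yes -> commit (commits=2)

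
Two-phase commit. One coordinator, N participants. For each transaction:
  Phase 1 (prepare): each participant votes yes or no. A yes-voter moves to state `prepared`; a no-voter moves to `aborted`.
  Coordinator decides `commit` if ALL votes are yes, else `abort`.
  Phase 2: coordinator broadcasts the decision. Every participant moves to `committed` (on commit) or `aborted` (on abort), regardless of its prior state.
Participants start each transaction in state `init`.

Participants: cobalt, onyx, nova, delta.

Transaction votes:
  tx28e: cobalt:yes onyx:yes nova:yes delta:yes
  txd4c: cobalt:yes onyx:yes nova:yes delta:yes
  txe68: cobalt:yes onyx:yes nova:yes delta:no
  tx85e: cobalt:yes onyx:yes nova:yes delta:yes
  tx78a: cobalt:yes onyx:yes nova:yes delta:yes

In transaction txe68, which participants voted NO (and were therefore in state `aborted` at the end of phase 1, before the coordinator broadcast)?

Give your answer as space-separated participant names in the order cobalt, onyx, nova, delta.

Txn txe68 phase 1: cobalt yes -> prepared; onyx yes -> prepared; nova yes -> prepared; delta no -> aborted

Answer: delta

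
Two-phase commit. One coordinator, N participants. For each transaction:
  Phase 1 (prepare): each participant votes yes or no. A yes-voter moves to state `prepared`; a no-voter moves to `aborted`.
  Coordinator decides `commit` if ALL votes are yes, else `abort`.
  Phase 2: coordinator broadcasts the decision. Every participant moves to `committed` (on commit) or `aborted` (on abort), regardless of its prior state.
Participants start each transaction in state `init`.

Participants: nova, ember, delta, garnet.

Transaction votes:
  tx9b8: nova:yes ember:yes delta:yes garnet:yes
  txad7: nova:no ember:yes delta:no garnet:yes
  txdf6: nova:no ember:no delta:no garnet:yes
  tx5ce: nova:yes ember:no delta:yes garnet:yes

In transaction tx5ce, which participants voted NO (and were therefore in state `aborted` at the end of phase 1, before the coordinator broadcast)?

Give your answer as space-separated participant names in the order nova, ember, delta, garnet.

Txn tx5ce phase 1: nova yes -> prepared; ember no -> aborted; delta yes -> prepared; garnet yes -> prepared

Answer: ember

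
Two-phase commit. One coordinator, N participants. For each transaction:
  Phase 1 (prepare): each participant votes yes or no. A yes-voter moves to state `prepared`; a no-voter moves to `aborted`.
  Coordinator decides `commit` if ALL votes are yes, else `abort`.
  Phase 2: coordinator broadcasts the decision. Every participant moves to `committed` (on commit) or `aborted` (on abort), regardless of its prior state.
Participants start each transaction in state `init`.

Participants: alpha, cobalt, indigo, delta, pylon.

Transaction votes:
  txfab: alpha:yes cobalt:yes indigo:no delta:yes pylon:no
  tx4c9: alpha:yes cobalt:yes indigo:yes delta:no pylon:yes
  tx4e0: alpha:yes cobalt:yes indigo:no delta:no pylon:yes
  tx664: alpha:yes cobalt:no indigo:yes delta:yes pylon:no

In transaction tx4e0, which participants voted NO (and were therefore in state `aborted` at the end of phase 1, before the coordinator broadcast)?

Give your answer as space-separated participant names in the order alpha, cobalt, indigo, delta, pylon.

Txn tx4e0 phase 1: alpha yes -> prepared; cobalt yes -> prepared; indigo no -> aborted; delta no -> aborted; pylon yes -> prepared

Answer: indigo delta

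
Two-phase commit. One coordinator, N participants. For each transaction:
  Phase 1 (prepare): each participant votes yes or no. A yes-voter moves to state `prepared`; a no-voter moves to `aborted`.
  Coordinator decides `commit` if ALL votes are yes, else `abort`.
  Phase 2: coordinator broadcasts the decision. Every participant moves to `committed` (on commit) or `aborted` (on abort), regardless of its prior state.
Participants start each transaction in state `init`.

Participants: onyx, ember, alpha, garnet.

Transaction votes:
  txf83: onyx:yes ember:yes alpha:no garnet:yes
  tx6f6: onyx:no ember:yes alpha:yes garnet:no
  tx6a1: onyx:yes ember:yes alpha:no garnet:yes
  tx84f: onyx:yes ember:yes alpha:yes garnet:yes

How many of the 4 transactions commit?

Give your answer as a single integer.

txf83: no from alpha -> abort (commits=0)
tx6f6: no from onyx, garnet -> abort (commits=0)
tx6a1: no from alpha -> abort (commits=0)
tx84f: all yes -> commit (commits=1)

Answer: 1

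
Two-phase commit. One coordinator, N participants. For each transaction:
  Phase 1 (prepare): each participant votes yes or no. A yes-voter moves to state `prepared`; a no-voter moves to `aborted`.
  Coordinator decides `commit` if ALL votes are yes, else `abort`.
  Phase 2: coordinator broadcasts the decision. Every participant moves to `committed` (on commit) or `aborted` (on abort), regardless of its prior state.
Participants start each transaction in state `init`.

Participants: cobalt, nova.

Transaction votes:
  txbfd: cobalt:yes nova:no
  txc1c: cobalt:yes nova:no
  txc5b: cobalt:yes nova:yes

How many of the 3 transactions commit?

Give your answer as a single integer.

txbfd: no from nova -> abort (commits=0)
txc1c: no from nova -> abort (commits=0)
txc5b: all yes -> commit (commits=1)

Answer: 1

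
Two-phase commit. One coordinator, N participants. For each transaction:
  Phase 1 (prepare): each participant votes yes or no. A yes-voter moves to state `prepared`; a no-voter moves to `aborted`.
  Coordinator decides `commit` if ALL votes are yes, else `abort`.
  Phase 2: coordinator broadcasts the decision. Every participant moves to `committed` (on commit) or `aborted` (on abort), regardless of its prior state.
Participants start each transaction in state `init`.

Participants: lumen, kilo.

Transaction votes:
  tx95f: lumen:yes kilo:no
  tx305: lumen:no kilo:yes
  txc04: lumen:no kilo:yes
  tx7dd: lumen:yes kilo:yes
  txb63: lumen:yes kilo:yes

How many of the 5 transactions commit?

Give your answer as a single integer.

Answer: 2

Derivation:
tx95f: no from kilo -> abort (commits=0)
tx305: no from lumen -> abort (commits=0)
txc04: no from lumen -> abort (commits=0)
tx7dd: all yes -> commit (commits=1)
txb63: all yes -> commit (commits=2)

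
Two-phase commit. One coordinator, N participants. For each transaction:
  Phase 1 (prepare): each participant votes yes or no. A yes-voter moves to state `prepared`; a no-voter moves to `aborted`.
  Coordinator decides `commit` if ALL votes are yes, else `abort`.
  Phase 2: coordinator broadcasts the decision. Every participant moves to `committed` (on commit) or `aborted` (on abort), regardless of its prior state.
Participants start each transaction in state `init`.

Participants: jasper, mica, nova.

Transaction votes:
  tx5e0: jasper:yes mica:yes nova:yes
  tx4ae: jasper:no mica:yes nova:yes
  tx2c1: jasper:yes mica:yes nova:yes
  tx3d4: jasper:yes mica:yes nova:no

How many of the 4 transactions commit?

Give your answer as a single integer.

Answer: 2

Derivation:
tx5e0: all yes -> commit (commits=1)
tx4ae: no from jasper -> abort (commits=1)
tx2c1: all yes -> commit (commits=2)
tx3d4: no from nova -> abort (commits=2)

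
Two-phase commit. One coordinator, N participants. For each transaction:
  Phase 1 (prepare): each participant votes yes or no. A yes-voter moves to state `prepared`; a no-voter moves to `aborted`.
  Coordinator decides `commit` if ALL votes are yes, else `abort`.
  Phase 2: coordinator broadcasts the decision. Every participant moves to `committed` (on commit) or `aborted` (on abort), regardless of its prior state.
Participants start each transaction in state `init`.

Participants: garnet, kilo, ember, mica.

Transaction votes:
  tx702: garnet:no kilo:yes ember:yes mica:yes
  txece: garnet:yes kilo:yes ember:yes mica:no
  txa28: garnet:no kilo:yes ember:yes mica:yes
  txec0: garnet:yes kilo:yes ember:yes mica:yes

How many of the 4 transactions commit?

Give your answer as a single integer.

tx702: no from garnet -> abort (commits=0)
txece: no from mica -> abort (commits=0)
txa28: no from garnet -> abort (commits=0)
txec0: all yes -> commit (commits=1)

Answer: 1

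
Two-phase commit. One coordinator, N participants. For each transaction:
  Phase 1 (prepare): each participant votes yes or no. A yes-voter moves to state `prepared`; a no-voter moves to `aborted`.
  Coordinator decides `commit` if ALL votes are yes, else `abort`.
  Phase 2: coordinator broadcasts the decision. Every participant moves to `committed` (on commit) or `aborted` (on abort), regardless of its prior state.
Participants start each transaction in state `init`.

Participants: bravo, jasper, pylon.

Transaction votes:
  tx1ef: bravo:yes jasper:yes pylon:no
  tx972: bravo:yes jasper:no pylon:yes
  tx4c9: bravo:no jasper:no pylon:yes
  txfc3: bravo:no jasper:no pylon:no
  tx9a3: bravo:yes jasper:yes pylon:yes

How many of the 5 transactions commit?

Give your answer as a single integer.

tx1ef: no from pylon -> abort (commits=0)
tx972: no from jasper -> abort (commits=0)
tx4c9: no from bravo, jasper -> abort (commits=0)
txfc3: no from bravo, jasper, pylon -> abort (commits=0)
tx9a3: all yes -> commit (commits=1)

Answer: 1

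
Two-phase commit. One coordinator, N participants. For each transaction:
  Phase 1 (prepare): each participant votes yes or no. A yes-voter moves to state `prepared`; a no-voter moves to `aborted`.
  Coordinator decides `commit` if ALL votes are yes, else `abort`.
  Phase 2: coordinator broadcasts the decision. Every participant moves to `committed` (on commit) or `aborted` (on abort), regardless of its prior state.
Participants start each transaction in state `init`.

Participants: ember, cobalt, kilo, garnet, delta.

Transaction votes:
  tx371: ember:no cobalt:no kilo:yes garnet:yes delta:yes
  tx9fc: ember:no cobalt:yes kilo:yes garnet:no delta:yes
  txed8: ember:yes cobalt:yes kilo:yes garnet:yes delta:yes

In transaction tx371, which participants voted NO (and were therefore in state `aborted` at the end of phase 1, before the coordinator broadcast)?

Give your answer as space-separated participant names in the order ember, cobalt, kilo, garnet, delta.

Txn tx371 phase 1: ember no -> aborted; cobalt no -> aborted; kilo yes -> prepared; garnet yes -> prepared; delta yes -> prepared

Answer: ember cobalt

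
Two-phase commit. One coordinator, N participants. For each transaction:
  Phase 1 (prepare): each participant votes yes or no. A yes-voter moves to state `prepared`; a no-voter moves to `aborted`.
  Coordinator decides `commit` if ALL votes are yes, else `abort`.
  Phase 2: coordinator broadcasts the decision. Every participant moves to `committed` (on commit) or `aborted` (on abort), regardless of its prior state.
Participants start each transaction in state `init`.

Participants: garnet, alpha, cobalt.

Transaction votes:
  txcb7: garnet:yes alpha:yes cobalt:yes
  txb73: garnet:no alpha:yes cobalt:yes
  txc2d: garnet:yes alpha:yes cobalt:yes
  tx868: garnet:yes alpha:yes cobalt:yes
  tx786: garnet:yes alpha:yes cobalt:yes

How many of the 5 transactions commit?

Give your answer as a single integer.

txcb7: all yes -> commit (commits=1)
txb73: no from garnet -> abort (commits=1)
txc2d: all yes -> commit (commits=2)
tx868: all yes -> commit (commits=3)
tx786: all yes -> commit (commits=4)

Answer: 4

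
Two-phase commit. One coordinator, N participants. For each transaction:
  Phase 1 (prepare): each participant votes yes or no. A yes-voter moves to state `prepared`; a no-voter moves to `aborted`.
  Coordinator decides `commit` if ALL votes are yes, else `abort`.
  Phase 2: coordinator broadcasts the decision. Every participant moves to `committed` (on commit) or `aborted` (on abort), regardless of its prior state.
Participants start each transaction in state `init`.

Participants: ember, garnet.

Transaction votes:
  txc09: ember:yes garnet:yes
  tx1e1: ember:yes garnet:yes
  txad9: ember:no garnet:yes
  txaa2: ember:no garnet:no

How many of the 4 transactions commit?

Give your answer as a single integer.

Answer: 2

Derivation:
txc09: all yes -> commit (commits=1)
tx1e1: all yes -> commit (commits=2)
txad9: no from ember -> abort (commits=2)
txaa2: no from ember, garnet -> abort (commits=2)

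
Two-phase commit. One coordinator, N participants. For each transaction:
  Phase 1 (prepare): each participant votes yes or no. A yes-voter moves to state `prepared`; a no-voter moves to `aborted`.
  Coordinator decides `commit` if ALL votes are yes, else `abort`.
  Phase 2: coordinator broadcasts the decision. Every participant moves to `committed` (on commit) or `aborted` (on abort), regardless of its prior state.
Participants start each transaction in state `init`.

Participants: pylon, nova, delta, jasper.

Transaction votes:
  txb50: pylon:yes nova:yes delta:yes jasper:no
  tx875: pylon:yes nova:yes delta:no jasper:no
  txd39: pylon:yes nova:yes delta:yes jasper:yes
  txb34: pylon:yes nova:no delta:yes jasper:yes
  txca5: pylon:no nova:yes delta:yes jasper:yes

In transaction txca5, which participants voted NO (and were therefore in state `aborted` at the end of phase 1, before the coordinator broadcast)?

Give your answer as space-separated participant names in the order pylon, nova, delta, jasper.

Answer: pylon

Derivation:
Txn txca5 phase 1: pylon no -> aborted; nova yes -> prepared; delta yes -> prepared; jasper yes -> prepared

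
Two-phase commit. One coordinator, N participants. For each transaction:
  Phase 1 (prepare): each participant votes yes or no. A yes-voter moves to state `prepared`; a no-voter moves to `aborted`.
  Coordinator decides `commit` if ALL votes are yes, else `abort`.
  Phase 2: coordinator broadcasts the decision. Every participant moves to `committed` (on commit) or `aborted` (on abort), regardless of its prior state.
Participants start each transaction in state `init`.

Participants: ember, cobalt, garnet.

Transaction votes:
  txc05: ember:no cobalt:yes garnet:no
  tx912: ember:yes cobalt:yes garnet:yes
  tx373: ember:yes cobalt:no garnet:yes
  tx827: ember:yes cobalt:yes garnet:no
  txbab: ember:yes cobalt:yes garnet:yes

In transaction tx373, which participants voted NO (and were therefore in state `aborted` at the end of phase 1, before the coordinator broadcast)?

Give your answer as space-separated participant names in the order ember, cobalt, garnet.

Txn tx373 phase 1: ember yes -> prepared; cobalt no -> aborted; garnet yes -> prepared

Answer: cobalt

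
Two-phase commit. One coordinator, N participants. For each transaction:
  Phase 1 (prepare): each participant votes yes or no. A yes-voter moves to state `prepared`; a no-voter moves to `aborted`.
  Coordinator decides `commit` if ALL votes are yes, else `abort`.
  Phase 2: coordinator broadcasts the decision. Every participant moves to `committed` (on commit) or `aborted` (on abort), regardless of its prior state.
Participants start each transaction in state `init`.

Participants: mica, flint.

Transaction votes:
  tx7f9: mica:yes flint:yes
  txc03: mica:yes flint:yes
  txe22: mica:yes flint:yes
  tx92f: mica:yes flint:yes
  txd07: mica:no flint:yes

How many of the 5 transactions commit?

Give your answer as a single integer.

Answer: 4

Derivation:
tx7f9: all yes -> commit (commits=1)
txc03: all yes -> commit (commits=2)
txe22: all yes -> commit (commits=3)
tx92f: all yes -> commit (commits=4)
txd07: no from mica -> abort (commits=4)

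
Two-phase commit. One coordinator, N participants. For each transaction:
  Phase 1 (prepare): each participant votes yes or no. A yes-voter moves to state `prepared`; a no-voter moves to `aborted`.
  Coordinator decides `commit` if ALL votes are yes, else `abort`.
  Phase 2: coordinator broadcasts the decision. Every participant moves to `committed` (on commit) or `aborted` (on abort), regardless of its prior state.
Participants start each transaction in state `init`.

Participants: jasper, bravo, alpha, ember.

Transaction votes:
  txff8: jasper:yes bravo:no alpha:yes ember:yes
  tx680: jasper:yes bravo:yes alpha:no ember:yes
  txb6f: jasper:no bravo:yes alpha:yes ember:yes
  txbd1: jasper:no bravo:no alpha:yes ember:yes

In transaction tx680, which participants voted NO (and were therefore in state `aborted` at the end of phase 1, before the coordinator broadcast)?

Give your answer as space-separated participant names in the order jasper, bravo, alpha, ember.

Txn tx680 phase 1: jasper yes -> prepared; bravo yes -> prepared; alpha no -> aborted; ember yes -> prepared

Answer: alpha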